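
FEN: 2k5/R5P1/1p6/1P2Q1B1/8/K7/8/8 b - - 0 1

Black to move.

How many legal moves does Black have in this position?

0

Black to move; king on c8.
In check: no.
Legal moves: none.
Count: 0.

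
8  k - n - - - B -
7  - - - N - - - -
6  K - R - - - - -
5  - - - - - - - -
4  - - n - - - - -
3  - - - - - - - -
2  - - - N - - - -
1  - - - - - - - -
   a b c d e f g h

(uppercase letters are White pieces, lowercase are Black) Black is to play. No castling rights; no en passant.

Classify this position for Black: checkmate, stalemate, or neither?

Black to move; black king on a8.
In check: no.
Legal moves for Black: Ne7, Na7, N8d6, N8b6, N4d6, N4b6, Ne5, Na5, Ne3, Na3, Nxd2, Nb2.
Black has 12 legal moves and is not in check → neither.

neither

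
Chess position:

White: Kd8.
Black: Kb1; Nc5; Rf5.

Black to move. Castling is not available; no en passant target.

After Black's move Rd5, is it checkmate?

no

After Rd5: white king on d8; in check: yes, from the black rook on d5.
White has 4 legal replies: Ke8, Kc8, Ke7, Kc7.
In check but a legal move exists → not checkmate.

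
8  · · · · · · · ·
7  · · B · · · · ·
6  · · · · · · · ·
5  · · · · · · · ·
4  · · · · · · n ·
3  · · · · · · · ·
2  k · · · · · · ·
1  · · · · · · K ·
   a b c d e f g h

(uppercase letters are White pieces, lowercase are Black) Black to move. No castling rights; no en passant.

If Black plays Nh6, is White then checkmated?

After Nh6: white king on g1; in check: no.
White is not in check, so this cannot be checkmate.

no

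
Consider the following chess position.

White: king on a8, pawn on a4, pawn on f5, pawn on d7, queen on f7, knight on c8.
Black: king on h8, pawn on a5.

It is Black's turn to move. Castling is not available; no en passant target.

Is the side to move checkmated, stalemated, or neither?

stalemate

Black to move; black king on h8.
In check: no.
King squares — g7: attacked by Qf7; h7: attacked by Qf7; g8: attacked by Qf7.
Legal moves for Black: none.
Not in check and no legal moves → stalemate.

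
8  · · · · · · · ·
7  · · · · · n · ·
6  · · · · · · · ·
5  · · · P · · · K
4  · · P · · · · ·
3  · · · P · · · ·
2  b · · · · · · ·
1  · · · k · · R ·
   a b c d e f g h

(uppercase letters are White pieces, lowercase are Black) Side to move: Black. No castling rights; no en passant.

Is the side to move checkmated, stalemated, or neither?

neither

Black to move; black king on d1.
In check: yes, from the white rook on g1.
Legal moves for Black: Ke2, Kd2, Kc2.
Black is in check but has 3 legal moves → neither.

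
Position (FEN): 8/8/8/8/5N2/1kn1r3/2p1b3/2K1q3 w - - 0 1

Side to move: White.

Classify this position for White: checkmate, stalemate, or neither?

checkmate

White to move; white king on c1.
In check: yes, from the black queen on e1.
King squares — b1: attacked by Qe1; d1: attacked by Qe1; b2: attacked by Kb3; c2: attacked by Kb3; d2: attacked by Qe1.
Legal moves for White: none.
In check with no legal moves → checkmate.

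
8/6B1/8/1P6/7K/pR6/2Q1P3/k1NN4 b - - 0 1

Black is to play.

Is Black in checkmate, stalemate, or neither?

checkmate

Black to move; black king on a1.
In check: yes, from the white bishop on g7.
King squares — b1: attacked by Qc2; a2: attacked by Nc1; b2: attacked by Nd1.
Legal moves for Black: none.
In check with no legal moves → checkmate.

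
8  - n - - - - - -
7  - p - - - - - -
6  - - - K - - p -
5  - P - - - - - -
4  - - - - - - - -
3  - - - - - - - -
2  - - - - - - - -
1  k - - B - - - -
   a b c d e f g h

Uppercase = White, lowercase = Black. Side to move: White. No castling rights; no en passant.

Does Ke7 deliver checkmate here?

no

After Ke7: black king on a1; in check: no.
Black is not in check, so this cannot be checkmate.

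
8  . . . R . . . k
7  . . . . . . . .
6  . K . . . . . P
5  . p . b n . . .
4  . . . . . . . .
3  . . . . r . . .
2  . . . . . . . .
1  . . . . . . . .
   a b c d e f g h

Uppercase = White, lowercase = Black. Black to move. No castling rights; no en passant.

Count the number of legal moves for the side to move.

Black to move; king on h8.
In check: yes, from the white rook on d8.
Legal moves: Kh7, Bg8.
Count: 2.

2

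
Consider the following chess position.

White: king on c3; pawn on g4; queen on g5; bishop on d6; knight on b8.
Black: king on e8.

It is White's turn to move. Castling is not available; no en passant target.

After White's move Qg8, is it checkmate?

yes

After Qg8: black king on e8; in check: yes, from the white queen on g8.
King squares — d7: attacked by Nb8; e7: attacked by Bd6; f7: attacked by Qg8; d8: attacked by Qg8; f8: attacked by Bd6.
Black has no legal moves → checkmate.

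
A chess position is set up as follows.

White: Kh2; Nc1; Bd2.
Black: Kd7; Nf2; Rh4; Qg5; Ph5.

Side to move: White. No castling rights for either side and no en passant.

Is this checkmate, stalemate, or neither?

checkmate

White to move; white king on h2.
In check: yes, from the black rook on h4.
King squares — g1: attacked by Qg5; h1: attacked by Nf2; g2: attacked by Qg5; g3: attacked by Qg5; h3: attacked by Nf2.
Legal moves for White: none.
In check with no legal moves → checkmate.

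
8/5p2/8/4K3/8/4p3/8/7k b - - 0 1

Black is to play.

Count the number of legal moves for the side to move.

6

Black to move; king on h1.
In check: no.
Legal moves: Kh2, Kg2, Kg1, f6+, e2, f5.
Count: 6.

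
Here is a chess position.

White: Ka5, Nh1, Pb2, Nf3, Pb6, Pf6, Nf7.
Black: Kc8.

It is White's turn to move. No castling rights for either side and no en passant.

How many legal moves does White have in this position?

23

White to move; king on a5.
In check: no.
Legal moves: Nh8, Nd8, Nh6, Nd6+, N7g5, N7e5, Ka6, Kb5, Kb4, Ka4, N3g5, N3e5, Nh4, Nd4, Nh2, Nd2, Ng1, Ne1, Ng3, Nf2, b7+, b3, b4.
Count: 23.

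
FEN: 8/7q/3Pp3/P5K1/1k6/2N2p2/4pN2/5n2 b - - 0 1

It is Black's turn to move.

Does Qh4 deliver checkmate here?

no

After Qh4: white king on g5; in check: yes, from the black queen on h4.
White has 2 legal replies: Kg6, Kxh4.
In check but a legal move exists → not checkmate.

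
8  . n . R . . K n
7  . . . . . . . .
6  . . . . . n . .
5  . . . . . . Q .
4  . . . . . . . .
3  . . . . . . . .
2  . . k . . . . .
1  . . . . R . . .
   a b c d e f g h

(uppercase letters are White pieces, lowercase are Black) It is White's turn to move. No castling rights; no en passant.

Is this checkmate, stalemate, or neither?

neither

White to move; white king on g8.
In check: yes, from the black knight on f6.
Legal moves for White: Kxh8, Kf8, Kg7, Qxf6.
White is in check but has 4 legal moves → neither.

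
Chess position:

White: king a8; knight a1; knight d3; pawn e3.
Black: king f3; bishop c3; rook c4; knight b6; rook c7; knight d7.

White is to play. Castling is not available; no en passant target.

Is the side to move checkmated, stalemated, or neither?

White to move; white king on a8.
In check: yes, from the black knight on b6.
King squares — a7: attacked by Rc7; b7: attacked by Rc7; b8: attacked by Nd7.
Legal moves for White: none.
In check with no legal moves → checkmate.

checkmate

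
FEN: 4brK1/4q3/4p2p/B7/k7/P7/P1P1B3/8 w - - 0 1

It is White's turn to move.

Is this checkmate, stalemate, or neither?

checkmate

White to move; white king on g8.
In check: yes, from the black rook on f8.
King squares — f7: attacked by Qe7; g7: attacked by Qe7; h7: attacked by Qe7; f8: attacked by Qe7; h8: attacked by Rf8.
Legal moves for White: none.
In check with no legal moves → checkmate.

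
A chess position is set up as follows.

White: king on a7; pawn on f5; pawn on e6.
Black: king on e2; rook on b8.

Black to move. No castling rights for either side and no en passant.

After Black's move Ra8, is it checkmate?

no

After Ra8: white king on a7; in check: yes, from the black rook on a8.
White has 3 legal replies: Kxa8, Kb7, Kb6.
In check but a legal move exists → not checkmate.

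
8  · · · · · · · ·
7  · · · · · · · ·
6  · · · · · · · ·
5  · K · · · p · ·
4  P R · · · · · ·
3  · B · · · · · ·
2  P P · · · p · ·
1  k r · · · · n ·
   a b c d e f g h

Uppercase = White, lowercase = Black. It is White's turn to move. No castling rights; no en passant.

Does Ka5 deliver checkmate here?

After Ka5: black king on a1; in check: no.
Black is not in check, so this cannot be checkmate.

no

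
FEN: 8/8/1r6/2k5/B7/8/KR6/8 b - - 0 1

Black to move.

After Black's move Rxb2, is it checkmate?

After Rxb2: white king on a2; in check: yes, from the black rook on b2.
White has 3 legal replies: Ka3, Kxb2, Ka1.
In check but a legal move exists → not checkmate.

no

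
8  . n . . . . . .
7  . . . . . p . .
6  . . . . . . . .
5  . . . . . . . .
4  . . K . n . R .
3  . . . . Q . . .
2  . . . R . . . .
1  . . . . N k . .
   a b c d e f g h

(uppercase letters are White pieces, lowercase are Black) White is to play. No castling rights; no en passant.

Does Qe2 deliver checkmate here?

yes

After Qe2: black king on f1; in check: yes, from the white queen on e2.
King squares — e1: attacked by Qe2; g1: attacked by Rg4; e2: attacked by Rd2; f2: attacked by Qe2; g2: attacked by Ne1.
Black has no legal moves → checkmate.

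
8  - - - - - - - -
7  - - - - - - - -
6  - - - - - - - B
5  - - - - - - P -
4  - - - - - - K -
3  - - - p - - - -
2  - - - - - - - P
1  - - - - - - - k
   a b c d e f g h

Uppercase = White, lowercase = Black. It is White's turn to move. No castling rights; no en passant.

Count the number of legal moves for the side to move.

White to move; king on g4.
In check: no.
Legal moves: Bf8, Bg7, Kh5, Kf5, Kh4, Kf4, Kh3, Kg3, Kf3, g6, h3, h4.
Count: 12.

12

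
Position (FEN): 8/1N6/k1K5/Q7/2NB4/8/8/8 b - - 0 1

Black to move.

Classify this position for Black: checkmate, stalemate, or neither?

Black to move; black king on a6.
In check: yes, from the white queen on a5.
King squares — a5: attacked by Nc4; b5: attacked by Qa5; b6: attacked by Nc4; a7: attacked by Bd4; b7: attacked by Kc6.
Legal moves for Black: none.
In check with no legal moves → checkmate.

checkmate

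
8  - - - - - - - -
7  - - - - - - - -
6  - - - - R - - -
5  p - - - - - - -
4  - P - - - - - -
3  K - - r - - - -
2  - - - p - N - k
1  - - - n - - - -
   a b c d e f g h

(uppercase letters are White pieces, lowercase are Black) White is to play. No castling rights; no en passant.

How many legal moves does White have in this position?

3

White to move; king on a3.
In check: yes, from the black rook on d3.
Legal moves: Ka4, Ka2, Nxd3.
Count: 3.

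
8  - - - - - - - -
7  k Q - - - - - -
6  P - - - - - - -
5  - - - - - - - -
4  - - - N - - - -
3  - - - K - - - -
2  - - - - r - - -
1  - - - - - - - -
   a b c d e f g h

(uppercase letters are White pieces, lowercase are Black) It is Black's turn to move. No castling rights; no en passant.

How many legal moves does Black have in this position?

Black to move; king on a7.
In check: yes, from the white queen on b7.
Legal moves: none.
Count: 0.

0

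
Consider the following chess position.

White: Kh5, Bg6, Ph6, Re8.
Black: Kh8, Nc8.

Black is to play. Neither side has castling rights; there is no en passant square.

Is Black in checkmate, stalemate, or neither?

checkmate

Black to move; black king on h8.
In check: yes, from the white rook on e8.
King squares — g7: attacked by Ph6; h7: attacked by Bg6; g8: attacked by Re8.
Legal moves for Black: none.
In check with no legal moves → checkmate.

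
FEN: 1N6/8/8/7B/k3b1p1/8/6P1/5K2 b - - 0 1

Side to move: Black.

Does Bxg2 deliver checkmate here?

no

After Bxg2: white king on f1; in check: yes, from the black bishop on g2.
White has 5 legal replies: Kxg2, Kf2, Ke2, Kg1, Ke1.
In check but a legal move exists → not checkmate.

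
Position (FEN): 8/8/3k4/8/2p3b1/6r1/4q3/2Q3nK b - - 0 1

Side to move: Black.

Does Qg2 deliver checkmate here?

After Qg2: white king on h1; in check: yes, from the black queen on g2.
King squares — g1: attacked by Qg2; g2: attacked by Rg3; h2: attacked by Qg2.
White has no legal moves → checkmate.

yes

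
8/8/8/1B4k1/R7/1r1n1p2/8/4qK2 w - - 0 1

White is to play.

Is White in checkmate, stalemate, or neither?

checkmate

White to move; white king on f1.
In check: yes, from the black queen on e1.
King squares — e1: attacked by Nd3; g1: attacked by Qe1; e2: attacked by Qe1; f2: attacked by Qe1; g2: attacked by Pf3.
Legal moves for White: none.
In check with no legal moves → checkmate.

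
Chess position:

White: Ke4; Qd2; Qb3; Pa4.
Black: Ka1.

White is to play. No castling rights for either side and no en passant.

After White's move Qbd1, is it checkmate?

After Qbd1: black king on a1; in check: yes, from the white queen on d1.
King squares — b1: attacked by Qd1; a2: attacked by Qd2; b2: attacked by Qd2.
Black has no legal moves → checkmate.

yes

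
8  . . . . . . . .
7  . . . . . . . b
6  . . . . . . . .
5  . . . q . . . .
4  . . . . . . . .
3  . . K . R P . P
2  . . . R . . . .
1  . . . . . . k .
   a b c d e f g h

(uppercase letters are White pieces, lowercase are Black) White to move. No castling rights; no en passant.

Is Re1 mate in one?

After Re1: black king on g1; in check: yes, from the white rook on e1.
King squares — f1: attacked by Re1; h1: attacked by Re1; f2: attacked by Rd2; g2: attacked by Rd2; h2: attacked by Rd2.
Black has no legal moves → checkmate.

yes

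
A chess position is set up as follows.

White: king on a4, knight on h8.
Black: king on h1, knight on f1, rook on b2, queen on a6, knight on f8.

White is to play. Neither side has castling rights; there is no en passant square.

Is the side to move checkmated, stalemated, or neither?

checkmate

White to move; white king on a4.
In check: yes, from the black queen on a6.
King squares — a3: attacked by Qa6; b3: attacked by Rb2; b4: attacked by Rb2; a5: attacked by Qa6; b5: attacked by Rb2.
Legal moves for White: none.
In check with no legal moves → checkmate.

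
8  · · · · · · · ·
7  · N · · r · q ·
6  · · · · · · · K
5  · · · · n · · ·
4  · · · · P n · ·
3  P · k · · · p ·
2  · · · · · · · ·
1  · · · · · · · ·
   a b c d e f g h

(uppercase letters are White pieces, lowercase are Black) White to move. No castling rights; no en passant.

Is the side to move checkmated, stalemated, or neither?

checkmate

White to move; white king on h6.
In check: yes, from the black queen on g7.
King squares — g5: attacked by Qg7; h5: attacked by Nf4; g6: attacked by Nf4; g7: attacked by Re7; h7: attacked by Qg7.
Legal moves for White: none.
In check with no legal moves → checkmate.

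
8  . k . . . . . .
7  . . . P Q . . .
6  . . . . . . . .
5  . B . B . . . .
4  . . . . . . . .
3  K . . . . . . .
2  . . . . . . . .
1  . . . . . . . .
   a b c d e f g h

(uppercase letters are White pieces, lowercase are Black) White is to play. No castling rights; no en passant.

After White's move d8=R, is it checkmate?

After d8=R: black king on b8; in check: yes, from the white rook on d8.
King squares — a7: attacked by Qe7; b7: attacked by Bd5; c7: attacked by Qe7; a8: attacked by Bd5; c8: attacked by Rd8.
Black has no legal moves → checkmate.

yes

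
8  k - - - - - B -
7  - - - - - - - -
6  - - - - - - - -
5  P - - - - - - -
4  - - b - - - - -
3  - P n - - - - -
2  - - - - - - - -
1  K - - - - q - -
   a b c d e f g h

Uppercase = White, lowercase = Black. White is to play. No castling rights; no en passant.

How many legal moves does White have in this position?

1

White to move; king on a1.
In check: yes, from the black queen on f1.
Legal moves: Kb2.
Count: 1.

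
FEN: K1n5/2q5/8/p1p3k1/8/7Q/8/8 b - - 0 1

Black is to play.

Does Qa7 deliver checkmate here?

yes

After Qa7: white king on a8; in check: yes, from the black queen on a7.
King squares — a7: attacked by Nc8; b7: attacked by Qa7; b8: attacked by Qa7.
White has no legal moves → checkmate.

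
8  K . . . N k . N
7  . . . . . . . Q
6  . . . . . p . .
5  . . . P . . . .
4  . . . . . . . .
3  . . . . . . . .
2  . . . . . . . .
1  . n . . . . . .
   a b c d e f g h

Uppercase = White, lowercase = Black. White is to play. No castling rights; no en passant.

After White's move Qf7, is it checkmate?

After Qf7: black king on f8; in check: yes, from the white queen on f7.
King squares — e7: attacked by Qf7; f7: attacked by Nh8; g7: attacked by Qf7; e8: attacked by Qf7; g8: attacked by Qf7.
Black has no legal moves → checkmate.

yes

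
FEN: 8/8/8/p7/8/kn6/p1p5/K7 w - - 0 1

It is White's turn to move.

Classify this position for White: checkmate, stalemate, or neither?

checkmate

White to move; white king on a1.
In check: yes, from the black knight on b3.
King squares — b1: attacked by Pa2; a2: attacked by Ka3; b2: attacked by Ka3.
Legal moves for White: none.
In check with no legal moves → checkmate.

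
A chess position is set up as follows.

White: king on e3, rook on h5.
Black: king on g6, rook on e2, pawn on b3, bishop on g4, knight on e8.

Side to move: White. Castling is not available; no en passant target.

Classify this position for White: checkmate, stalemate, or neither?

White to move; white king on e3.
In check: yes, from the black rook on e2.
Legal moves for White: Kf4, Kd4, Kd3.
White is in check but has 3 legal moves → neither.

neither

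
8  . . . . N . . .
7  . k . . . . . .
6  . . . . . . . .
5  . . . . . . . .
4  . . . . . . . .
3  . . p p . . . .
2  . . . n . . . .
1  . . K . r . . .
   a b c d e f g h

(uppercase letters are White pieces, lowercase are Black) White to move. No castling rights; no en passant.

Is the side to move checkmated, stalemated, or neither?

White to move; white king on c1.
In check: yes, from the black rook on e1.
King squares — b1: attacked by Re1; d1: attacked by Re1; b2: attacked by Pc3; c2: attacked by Pd3; d2: attacked by Pc3.
Legal moves for White: none.
In check with no legal moves → checkmate.

checkmate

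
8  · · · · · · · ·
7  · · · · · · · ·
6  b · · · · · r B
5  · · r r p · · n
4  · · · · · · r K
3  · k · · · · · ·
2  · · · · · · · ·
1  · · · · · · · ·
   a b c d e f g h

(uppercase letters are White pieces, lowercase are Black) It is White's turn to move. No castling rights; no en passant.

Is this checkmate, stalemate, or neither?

White to move; white king on h4.
In check: yes, from the black rook on g4.
Legal moves for White: Kxh5, Kh3.
White is in check but has 2 legal moves → neither.

neither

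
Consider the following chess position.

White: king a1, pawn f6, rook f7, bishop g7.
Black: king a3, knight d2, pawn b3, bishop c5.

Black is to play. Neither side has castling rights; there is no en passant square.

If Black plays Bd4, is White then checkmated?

yes

After Bd4: white king on a1; in check: yes, from the black bishop on d4.
King squares — b1: attacked by Nd2; a2: attacked by Ka3; b2: attacked by Ka3.
White has no legal moves → checkmate.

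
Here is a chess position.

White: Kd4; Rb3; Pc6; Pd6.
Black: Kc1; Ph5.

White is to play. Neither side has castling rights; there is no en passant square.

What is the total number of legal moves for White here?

White to move; king on d4.
In check: no.
Legal moves: Ke5, Kd5, Kc5, Ke4, Kc4, Ke3, Kd3, Kc3, Rb8, Rb7, Rb6, Rb5, Rb4, Rh3, Rg3, Rf3, Re3, Rd3, Rc3+, Ra3, Rb2, Rb1+, d7, c7.
Count: 24.

24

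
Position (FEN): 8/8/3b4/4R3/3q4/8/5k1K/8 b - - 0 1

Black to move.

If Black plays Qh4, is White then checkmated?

After Qh4: white king on h2; in check: yes, from the black queen on h4.
King squares — g1: attacked by Kf2; h1: attacked by Qh4; g2: attacked by Kf2; g3: attacked by Kf2; h3: attacked by Qh4.
White has no legal moves → checkmate.

yes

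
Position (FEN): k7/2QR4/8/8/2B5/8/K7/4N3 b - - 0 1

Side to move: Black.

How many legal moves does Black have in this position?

Black to move; king on a8.
In check: no.
Legal moves: none.
Count: 0.

0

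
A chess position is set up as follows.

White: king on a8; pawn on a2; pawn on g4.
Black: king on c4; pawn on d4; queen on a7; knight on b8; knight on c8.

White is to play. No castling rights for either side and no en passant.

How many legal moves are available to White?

White to move; king on a8.
In check: yes, from the black queen on a7.
Legal moves: none.
Count: 0.

0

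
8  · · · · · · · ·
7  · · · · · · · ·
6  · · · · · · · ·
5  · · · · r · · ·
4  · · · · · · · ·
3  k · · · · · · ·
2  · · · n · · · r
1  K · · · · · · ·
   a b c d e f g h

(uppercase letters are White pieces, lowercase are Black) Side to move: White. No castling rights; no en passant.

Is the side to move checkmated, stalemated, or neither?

White to move; white king on a1.
In check: no.
King squares — b1: attacked by Nd2; a2: attacked by Ka3; b2: attacked by Ka3.
Legal moves for White: none.
Not in check and no legal moves → stalemate.

stalemate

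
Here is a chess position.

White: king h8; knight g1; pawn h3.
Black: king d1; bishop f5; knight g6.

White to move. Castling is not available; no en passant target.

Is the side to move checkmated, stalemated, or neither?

White to move; white king on h8.
In check: yes, from the black knight on g6.
King squares — g7: available; h7: available; g8: available.
Legal moves for White: Kg8, Kh7, Kg7.
White is in check but has 3 legal moves → neither.

neither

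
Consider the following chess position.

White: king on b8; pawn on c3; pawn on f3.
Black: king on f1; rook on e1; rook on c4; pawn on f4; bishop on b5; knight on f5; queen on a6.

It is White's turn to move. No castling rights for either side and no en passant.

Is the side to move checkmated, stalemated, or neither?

stalemate

White to move; white king on b8.
In check: no.
King squares — a7: attacked by Qa6; b7: attacked by Qa6; c7: attacked by Rc4; a8: attacked by Qa6; c8: attacked by Rc4.
Legal moves for White: none.
Not in check and no legal moves → stalemate.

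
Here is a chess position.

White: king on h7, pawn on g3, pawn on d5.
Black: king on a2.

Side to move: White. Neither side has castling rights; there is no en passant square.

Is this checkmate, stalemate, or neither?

White to move; white king on h7.
In check: no.
Legal moves for White: Kh8, Kg8, Kg7, Kh6, Kg6, d6, g4.
White has 7 legal moves and is not in check → neither.

neither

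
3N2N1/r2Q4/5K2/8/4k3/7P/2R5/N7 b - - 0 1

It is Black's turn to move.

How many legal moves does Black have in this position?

Black to move; king on e4.
In check: no.
Legal moves: Ra8, Rxd7, Rc7, Rb7, Ra6+, Ra5, Ra4, Ra3, Ra2, Rxa1, Kf4, Kf3, Ke3.
Count: 13.

13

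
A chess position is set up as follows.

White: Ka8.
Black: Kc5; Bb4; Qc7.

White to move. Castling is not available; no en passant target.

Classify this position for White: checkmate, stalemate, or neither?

stalemate

White to move; white king on a8.
In check: no.
King squares — a7: attacked by Qc7; b7: attacked by Qc7; b8: attacked by Qc7.
Legal moves for White: none.
Not in check and no legal moves → stalemate.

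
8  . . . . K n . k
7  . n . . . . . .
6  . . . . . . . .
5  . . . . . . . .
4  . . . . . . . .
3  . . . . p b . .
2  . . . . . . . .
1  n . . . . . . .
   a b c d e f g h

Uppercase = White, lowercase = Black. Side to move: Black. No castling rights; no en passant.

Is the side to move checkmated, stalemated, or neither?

Black to move; black king on h8.
In check: no.
Legal moves for Black include: Kg8, Kh7, Kg7, Nh7, Nd7, Ng6, Ne6, Nd8, Nd6+, Nc5, Na5, Bc6+, Bh5+, Bd5, Bg4, Be4, Bg2, Be2, ... (list truncated; more exist).
Black has legal moves and is not in check → neither.

neither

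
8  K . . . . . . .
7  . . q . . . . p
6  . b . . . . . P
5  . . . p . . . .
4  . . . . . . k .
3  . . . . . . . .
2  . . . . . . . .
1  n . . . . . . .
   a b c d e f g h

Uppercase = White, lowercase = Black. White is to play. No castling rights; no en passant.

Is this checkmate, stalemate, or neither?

stalemate

White to move; white king on a8.
In check: no.
King squares — a7: attacked by Bb6; b7: attacked by Qc7; b8: attacked by Qc7.
Legal moves for White: none.
Not in check and no legal moves → stalemate.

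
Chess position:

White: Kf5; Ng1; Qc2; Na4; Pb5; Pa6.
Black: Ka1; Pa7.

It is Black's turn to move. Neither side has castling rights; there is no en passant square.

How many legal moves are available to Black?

0

Black to move; king on a1.
In check: no.
Legal moves: none.
Count: 0.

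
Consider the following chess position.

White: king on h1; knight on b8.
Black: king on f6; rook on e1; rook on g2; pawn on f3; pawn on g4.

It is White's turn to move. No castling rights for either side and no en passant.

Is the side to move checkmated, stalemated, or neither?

checkmate

White to move; white king on h1.
In check: yes, from the black rook on e1.
King squares — g1: attacked by Re1; g2: attacked by Pf3; h2: attacked by Rg2.
Legal moves for White: none.
In check with no legal moves → checkmate.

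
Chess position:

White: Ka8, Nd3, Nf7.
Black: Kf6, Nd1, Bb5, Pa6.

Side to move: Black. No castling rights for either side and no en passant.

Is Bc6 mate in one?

After Bc6: white king on a8; in check: yes, from the black bishop on c6.
White has 2 legal replies: Kb8, Ka7.
In check but a legal move exists → not checkmate.

no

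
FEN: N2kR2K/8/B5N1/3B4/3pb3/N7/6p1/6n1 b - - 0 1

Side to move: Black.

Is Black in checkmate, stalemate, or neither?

Black to move; black king on d8.
In check: yes, from the white rook on e8.
King squares — c7: attacked by Na8; d7: available; e7: attacked by Ng6; c8: attacked by Ba6; e8: available.
Legal moves for Black: Kxe8, Kd7.
Black is in check but has 2 legal moves → neither.

neither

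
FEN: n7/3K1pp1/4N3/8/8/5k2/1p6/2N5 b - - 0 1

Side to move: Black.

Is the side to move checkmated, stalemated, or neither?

neither

Black to move; black king on f3.
In check: no.
Legal moves for Black include: Nc7, Nb6+, Kg4, Ke4, Kg3, Ke3, Kg2, Kf2, fxe6, bxc1=Q, bxc1=R, bxc1=B, bxc1=N, g6, f6, b1=Q, b1=R, b1=B, ... (list truncated; more exist).
Black has legal moves and is not in check → neither.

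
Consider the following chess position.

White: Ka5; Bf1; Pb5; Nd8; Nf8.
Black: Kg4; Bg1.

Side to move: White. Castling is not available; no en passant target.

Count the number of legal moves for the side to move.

17

White to move; king on a5.
In check: no.
Legal moves: Nh7, Nd7, Ng6, Nfe6, Nf7, Nb7, Nde6, Nc6, Ka6, Kb4, Ka4, Bc4, Bh3+, Bd3, Bg2, Be2+, b6.
Count: 17.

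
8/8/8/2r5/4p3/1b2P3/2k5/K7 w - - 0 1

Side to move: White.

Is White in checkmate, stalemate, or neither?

White to move; white king on a1.
In check: no.
King squares — b1: attacked by Kc2; a2: attacked by Bb3; b2: attacked by Kc2.
Legal moves for White: none.
Not in check and no legal moves → stalemate.

stalemate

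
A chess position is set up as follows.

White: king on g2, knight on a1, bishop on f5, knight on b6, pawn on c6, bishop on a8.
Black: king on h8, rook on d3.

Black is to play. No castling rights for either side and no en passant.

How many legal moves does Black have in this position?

16

Black to move; king on h8.
In check: no.
Legal moves: Kg8, Kg7, Rd8, Rd7, Rd6, Rd5, Rd4, Rh3, Rg3+, Rf3, Re3, Rc3, Rb3, Ra3, Rd2+, Rd1.
Count: 16.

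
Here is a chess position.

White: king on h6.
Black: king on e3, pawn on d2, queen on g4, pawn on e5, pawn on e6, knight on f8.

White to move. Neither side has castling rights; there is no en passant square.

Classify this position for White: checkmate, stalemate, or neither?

stalemate

White to move; white king on h6.
In check: no.
King squares — g5: attacked by Qg4; h5: attacked by Qg4; g6: attacked by Qg4; g7: attacked by Qg4; h7: attacked by Nf8.
Legal moves for White: none.
Not in check and no legal moves → stalemate.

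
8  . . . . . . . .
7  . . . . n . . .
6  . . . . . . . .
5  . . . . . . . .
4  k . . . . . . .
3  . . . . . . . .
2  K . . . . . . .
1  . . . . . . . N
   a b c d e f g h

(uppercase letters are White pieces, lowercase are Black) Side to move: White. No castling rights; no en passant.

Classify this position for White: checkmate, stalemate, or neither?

neither

White to move; white king on a2.
In check: no.
Legal moves for White: Kb2, Kb1, Ka1, Ng3, Nf2.
White has 5 legal moves and is not in check → neither.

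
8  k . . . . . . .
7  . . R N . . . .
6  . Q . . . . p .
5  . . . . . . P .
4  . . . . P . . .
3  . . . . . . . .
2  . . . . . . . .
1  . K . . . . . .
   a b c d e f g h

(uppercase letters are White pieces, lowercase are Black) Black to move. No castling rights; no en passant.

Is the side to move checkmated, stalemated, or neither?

stalemate

Black to move; black king on a8.
In check: no.
King squares — a7: attacked by Qb6; b7: attacked by Qb6; b8: attacked by Qb6.
Legal moves for Black: none.
Not in check and no legal moves → stalemate.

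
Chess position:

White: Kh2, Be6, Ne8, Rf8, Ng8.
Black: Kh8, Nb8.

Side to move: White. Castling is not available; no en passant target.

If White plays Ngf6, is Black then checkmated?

yes

After Ngf6: black king on h8; in check: yes, from the white rook on f8.
King squares — g7: attacked by Ne8; h7: attacked by Nf6; g8: attacked by Be6.
Black has no legal moves → checkmate.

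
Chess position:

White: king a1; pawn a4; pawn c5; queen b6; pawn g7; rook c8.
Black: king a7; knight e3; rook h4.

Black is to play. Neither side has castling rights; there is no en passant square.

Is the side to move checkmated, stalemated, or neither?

checkmate

Black to move; black king on a7.
In check: yes, from the white queen on b6.
King squares — a6: attacked by Qb6; b6: attacked by Pc5; b7: attacked by Qb6; a8: attacked by Rc8; b8: attacked by Qb6.
Legal moves for Black: none.
In check with no legal moves → checkmate.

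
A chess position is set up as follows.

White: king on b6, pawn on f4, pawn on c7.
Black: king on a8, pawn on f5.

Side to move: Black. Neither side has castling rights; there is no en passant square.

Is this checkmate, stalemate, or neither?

Black to move; black king on a8.
In check: no.
King squares — a7: attacked by Kb6; b7: attacked by Kb6; b8: attacked by Pc7.
Legal moves for Black: none.
Not in check and no legal moves → stalemate.

stalemate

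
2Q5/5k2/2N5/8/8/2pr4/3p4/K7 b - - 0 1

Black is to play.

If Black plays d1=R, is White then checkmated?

no

After d1=R: white king on a1; in check: yes, from the black rook on d1.
White has 1 legal reply: Ka2.
In check but a legal move exists → not checkmate.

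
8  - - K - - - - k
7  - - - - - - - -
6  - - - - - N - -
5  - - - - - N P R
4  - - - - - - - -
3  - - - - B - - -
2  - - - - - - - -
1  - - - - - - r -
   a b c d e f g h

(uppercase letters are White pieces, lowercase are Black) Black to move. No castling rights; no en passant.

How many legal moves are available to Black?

0

Black to move; king on h8.
In check: yes, from the white rook on h5.
Legal moves: none.
Count: 0.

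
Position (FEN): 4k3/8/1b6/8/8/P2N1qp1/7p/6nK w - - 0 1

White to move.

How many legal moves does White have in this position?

White to move; king on h1.
In check: yes, from the black queen on f3.
Legal moves: none.
Count: 0.

0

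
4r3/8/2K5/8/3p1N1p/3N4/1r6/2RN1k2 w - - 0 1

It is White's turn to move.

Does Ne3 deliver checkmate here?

After Ne3: black king on f1; in check: yes, from the white rook on c1 and the white knight on e3.
King squares — e1: attacked by Rc1; g1: attacked by Rc1; e2: attacked by Nf4; f2: attacked by Nd3; g2: attacked by Ne3.
Black has no legal moves → checkmate.

yes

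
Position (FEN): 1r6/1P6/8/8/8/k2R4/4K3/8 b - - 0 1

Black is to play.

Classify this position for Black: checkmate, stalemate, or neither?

neither

Black to move; black king on a3.
In check: yes, from the white rook on d3.
Legal moves for Black: Kb4, Ka4, Kb2, Ka2.
Black is in check but has 4 legal moves → neither.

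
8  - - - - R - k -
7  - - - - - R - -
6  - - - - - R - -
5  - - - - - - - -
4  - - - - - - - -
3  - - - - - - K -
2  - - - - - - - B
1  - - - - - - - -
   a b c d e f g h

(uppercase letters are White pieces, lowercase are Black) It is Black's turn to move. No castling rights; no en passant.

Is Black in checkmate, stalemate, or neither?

Black to move; black king on g8.
In check: yes, from the white rook on e8.
King squares — f7: attacked by Rf6; g7: attacked by Rf7; h7: attacked by Rf7; f8: attacked by Rf7; h8: attacked by Re8.
Legal moves for Black: none.
In check with no legal moves → checkmate.

checkmate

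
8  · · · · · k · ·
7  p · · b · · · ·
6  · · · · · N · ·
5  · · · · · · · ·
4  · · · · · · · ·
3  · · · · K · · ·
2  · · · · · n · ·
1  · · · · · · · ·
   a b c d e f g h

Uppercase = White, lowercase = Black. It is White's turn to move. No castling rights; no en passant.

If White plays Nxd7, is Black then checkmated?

no

After Nxd7: black king on f8; in check: yes, from the white knight on d7.
Black has 5 legal replies: Kg8, Ke8, Kg7, Kf7, Ke7.
In check but a legal move exists → not checkmate.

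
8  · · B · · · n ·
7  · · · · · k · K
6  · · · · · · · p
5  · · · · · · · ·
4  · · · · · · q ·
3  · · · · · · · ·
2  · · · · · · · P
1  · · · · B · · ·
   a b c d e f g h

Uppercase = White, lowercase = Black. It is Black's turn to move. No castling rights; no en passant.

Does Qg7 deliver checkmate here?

yes

After Qg7: white king on h7; in check: yes, from the black queen on g7.
King squares — g6: attacked by Kf7; h6: attacked by Qg7; g7: attacked by Kf7; g8: attacked by Kf7; h8: attacked by Qg7.
White has no legal moves → checkmate.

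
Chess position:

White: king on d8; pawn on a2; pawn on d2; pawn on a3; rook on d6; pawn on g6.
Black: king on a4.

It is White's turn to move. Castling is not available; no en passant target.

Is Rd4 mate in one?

no

After Rd4: black king on a4; in check: yes, from the white rook on d4.
Black has 3 legal replies: Kb5, Ka5, Kxa3.
In check but a legal move exists → not checkmate.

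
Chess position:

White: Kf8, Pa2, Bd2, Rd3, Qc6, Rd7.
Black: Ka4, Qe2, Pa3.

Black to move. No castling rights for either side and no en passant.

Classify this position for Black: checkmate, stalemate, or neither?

Black to move; black king on a4.
In check: yes, from the white queen on c6.
King squares — a3: own pawn; b3: attacked by Pa2; b4: attacked by Bd2; a5: attacked by Bd2; b5: attacked by Qc6.
Legal moves for Black: none.
In check with no legal moves → checkmate.

checkmate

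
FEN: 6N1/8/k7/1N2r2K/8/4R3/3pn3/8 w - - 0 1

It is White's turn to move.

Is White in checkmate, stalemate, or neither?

White to move; white king on h5.
In check: yes, from the black rook on e5.
King squares — g4: available; h4: available; g5: attacked by Re5; g6: available; h6: available.
Legal moves for White: Kh6, Kg6, Kh4, Kg4, Rxe5.
White is in check but has 5 legal moves → neither.

neither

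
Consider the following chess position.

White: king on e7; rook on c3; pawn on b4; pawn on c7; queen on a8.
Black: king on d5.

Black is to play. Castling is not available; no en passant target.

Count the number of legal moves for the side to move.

Black to move; king on d5.
In check: yes, from the white queen on a8.
Legal moves: Ke5, Kd4.
Count: 2.

2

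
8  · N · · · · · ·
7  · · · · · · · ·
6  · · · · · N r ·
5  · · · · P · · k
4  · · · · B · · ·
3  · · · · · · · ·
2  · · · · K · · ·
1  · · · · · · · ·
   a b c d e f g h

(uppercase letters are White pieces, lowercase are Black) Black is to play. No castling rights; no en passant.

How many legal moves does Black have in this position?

4

Black to move; king on h5.
In check: yes, from the white knight on f6.
Legal moves: Kh6, Kg5, Kh4, Rxf6.
Count: 4.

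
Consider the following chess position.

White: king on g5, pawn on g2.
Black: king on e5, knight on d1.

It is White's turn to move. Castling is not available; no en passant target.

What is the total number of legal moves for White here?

7

White to move; king on g5.
In check: no.
Legal moves: Kh6, Kg6, Kh5, Kh4, Kg4, g3, g4.
Count: 7.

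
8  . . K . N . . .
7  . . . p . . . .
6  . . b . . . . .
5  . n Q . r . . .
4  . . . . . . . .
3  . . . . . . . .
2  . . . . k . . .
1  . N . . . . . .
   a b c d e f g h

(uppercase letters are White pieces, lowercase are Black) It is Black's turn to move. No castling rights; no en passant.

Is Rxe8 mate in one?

After Rxe8: white king on c8; in check: yes, from the black rook on e8.
King squares — b7: attacked by Bc6; c7: attacked by Nb5; d7: attacked by Bc6; b8: attacked by Re8; d8: attacked by Re8.
White has no legal moves → checkmate.

yes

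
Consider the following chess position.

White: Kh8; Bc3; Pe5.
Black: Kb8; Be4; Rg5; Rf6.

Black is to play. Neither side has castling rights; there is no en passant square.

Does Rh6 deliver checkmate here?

yes

After Rh6: white king on h8; in check: yes, from the black rook on h6.
King squares — g7: attacked by Rg5; h7: attacked by Be4; g8: attacked by Rg5.
White has no legal moves → checkmate.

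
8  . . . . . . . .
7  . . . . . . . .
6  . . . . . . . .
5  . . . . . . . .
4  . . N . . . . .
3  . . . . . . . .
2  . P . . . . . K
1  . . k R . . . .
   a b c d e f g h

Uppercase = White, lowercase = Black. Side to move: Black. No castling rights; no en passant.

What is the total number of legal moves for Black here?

Black to move; king on c1.
In check: yes, from the white rook on d1.
Legal moves: Kc2, Kxd1.
Count: 2.

2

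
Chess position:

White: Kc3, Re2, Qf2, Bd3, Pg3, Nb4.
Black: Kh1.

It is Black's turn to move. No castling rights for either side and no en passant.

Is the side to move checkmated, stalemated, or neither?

Black to move; black king on h1.
In check: no.
King squares — g1: attacked by Qf2; g2: attacked by Qf2; h2: attacked by Qf2.
Legal moves for Black: none.
Not in check and no legal moves → stalemate.

stalemate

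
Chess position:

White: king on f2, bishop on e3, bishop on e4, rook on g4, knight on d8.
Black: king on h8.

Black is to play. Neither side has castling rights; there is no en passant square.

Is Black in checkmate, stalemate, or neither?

stalemate

Black to move; black king on h8.
In check: no.
King squares — g7: attacked by Rg4; h7: attacked by Be4; g8: attacked by Rg4.
Legal moves for Black: none.
Not in check and no legal moves → stalemate.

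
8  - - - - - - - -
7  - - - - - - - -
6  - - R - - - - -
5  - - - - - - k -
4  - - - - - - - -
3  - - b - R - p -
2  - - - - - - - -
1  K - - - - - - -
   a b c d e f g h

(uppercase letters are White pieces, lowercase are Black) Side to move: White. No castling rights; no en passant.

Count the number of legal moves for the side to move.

4

White to move; king on a1.
In check: yes, from the black bishop on c3.
Legal moves: Ka2, Kb1, Rcxc3, Rexc3.
Count: 4.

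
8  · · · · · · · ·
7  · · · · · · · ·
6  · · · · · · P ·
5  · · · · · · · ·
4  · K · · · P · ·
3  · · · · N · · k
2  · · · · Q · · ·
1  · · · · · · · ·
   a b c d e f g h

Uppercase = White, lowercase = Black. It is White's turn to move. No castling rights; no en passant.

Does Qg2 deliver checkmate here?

After Qg2: black king on h3; in check: yes, from the white queen on g2.
Black has 1 legal reply: Kh4.
In check but a legal move exists → not checkmate.

no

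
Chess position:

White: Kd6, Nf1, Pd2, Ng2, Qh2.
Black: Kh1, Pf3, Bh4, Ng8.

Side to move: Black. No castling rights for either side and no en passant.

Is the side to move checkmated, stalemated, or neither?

checkmate

Black to move; black king on h1.
In check: yes, from the white queen on h2.
King squares — g1: attacked by Qh2; g2: attacked by Qh2; h2: attacked by Nf1.
Legal moves for Black: none.
In check with no legal moves → checkmate.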